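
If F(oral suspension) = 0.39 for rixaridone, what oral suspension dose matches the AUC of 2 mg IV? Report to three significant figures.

D_oral = 5.13 mg

For equal systemic exposure: F × D_ev = D_iv
D_ev = D_iv / F = 2 / 0.39 = 5.12821 mg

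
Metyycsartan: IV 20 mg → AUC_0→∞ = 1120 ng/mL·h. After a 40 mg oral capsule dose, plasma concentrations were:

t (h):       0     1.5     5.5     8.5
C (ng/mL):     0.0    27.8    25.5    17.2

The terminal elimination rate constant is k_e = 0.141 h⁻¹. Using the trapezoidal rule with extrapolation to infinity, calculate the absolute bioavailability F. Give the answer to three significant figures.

Trapezoidal AUC_0→8.5 (oral capsule):
  [0→1.5]: (0.0+27.8)/2 × 1.5 = 20.85
  [1.5→5.5]: (27.8+25.5)/2 × 4 = 106.6
  [5.5→8.5]: (25.5+17.2)/2 × 3 = 64.05
  Sum = 191.5 ng/mL·h
Tail: C_last/k_e = 17.2/0.141 = 121.986
AUC_0→∞ (oral capsule) = 191.5 + 121.986 = 313.486 ng/mL·h
F = (AUC_ev/D_ev)/(AUC_iv/D_iv) = (313.486/40)/(1120/20) = 7.83715/56 = 0.1399

F = 0.140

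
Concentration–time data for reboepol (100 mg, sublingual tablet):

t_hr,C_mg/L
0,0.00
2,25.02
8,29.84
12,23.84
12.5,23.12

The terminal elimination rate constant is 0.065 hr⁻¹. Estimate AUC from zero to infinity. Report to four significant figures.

Trapezoidal AUC_0→12.5:
  [0→2]: (0.00+25.02)/2 × 2 = 25.02
  [2→8]: (25.02+29.84)/2 × 6 = 164.58
  [8→12]: (29.84+23.84)/2 × 4 = 107.36
  [12→12.5]: (23.84+23.12)/2 × 0.5 = 11.74
  Sum = 308.7 mg/L·hr
Extrapolated tail: C_last / k_e = 23.12 / 0.065 = 355.692
AUC_0→∞ = 308.7 + 355.692 = 664.392 mg/L·hr

AUC = 664.4 mg/L·hr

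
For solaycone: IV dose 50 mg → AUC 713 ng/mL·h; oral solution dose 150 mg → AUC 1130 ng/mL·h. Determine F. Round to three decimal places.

F = (AUC_ev / D_ev) / (AUC_iv / D_iv)
  = (1130/150) / (713/50)
  = 7.53333 / 14.26 = 0.5283

F = 0.528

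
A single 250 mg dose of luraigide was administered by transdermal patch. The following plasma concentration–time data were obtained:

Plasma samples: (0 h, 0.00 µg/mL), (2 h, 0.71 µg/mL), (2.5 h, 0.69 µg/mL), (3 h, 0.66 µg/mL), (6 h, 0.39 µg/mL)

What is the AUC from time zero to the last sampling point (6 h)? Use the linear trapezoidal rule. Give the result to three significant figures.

AUC = 2.97 µg/mL·h

Trapezoidal AUC_0→6:
  [0→2]: (0.00+0.71)/2 × 2 = 0.71
  [2→2.5]: (0.71+0.69)/2 × 0.5 = 0.35
  [2.5→3]: (0.69+0.66)/2 × 0.5 = 0.3375
  [3→6]: (0.66+0.39)/2 × 3 = 1.575
  Sum = 2.9725 µg/mL·h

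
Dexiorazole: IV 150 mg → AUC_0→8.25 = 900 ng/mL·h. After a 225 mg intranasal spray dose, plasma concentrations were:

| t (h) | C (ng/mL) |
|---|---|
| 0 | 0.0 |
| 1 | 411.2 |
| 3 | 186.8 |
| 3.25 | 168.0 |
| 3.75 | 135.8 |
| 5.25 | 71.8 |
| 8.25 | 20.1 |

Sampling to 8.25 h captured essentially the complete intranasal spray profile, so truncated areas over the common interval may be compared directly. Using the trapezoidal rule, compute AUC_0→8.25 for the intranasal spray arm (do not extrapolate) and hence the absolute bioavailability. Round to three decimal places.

Trapezoidal AUC_0→8.25 (intranasal spray):
  [0→1]: (0.0+411.2)/2 × 1 = 205.6
  [1→3]: (411.2+186.8)/2 × 2 = 598.0
  [3→3.25]: (186.8+168.0)/2 × 0.25 = 44.35
  [3.25→3.75]: (168.0+135.8)/2 × 0.5 = 75.95
  [3.75→5.25]: (135.8+71.8)/2 × 1.5 = 155.7
  [5.25→8.25]: (71.8+20.1)/2 × 3 = 137.85
  Sum = 1217.45 ng/mL·h
F = (AUC_ev/D_ev)/(AUC_iv/D_iv) = (1217.45/225)/(900/150) = 5.41089/6 = 0.9018

F = 0.902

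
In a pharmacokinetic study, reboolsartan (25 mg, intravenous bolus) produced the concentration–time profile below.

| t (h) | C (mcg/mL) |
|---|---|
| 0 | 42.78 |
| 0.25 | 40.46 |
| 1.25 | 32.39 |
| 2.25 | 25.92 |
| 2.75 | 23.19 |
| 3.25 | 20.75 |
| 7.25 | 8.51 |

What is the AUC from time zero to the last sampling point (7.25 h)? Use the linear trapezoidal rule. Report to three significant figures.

Trapezoidal AUC_0→7.25:
  [0→0.25]: (42.78+40.46)/2 × 0.25 = 10.405
  [0.25→1.25]: (40.46+32.39)/2 × 1 = 36.425
  [1.25→2.25]: (32.39+25.92)/2 × 1 = 29.155
  [2.25→2.75]: (25.92+23.19)/2 × 0.5 = 12.2775
  [2.75→3.25]: (23.19+20.75)/2 × 0.5 = 10.985
  [3.25→7.25]: (20.75+8.51)/2 × 4 = 58.52
  Sum = 157.7675 mcg/mL·h

AUC = 158 mcg/mL·h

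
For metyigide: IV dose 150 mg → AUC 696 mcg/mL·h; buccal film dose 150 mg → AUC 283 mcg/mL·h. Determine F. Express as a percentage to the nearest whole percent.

F = 41%

F = (AUC_ev / D_ev) / (AUC_iv / D_iv)
  = (283/150) / (696/150)
  = 1.88667 / 4.64 = 0.4066
  = 40.66%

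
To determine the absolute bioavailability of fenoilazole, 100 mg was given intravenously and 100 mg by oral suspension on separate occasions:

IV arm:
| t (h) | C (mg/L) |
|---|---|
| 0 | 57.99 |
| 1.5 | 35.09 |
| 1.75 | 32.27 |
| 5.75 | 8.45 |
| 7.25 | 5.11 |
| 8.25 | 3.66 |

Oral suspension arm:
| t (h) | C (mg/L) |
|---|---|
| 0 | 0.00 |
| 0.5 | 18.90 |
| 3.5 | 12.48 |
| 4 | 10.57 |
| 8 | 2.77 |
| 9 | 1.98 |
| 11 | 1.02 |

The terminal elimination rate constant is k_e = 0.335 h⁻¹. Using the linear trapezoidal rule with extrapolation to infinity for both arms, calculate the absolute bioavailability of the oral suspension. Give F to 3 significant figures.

F = 0.500

Trapezoidal AUC_0→8.25 (IV):
  [0→1.5]: (57.99+35.09)/2 × 1.5 = 69.81
  [1.5→1.75]: (35.09+32.27)/2 × 0.25 = 8.42
  [1.75→5.75]: (32.27+8.45)/2 × 4 = 81.44
  [5.75→7.25]: (8.45+5.11)/2 × 1.5 = 10.17
  [7.25→8.25]: (5.11+3.66)/2 × 1 = 4.385
  Sum = 174.225 mg/L·h
IV tail: 3.66/0.335 = 10.925; AUC_iv,0→∞ = 174.225 + 10.925 = 185.15 mg/L·h
Trapezoidal AUC_0→11 (oral suspension):
  [0→0.5]: (0.00+18.90)/2 × 0.5 = 4.725
  [0.5→3.5]: (18.90+12.48)/2 × 3 = 47.07
  [3.5→4]: (12.48+10.57)/2 × 0.5 = 5.7625
  [4→8]: (10.57+2.77)/2 × 4 = 26.68
  [8→9]: (2.77+1.98)/2 × 1 = 2.375
  [9→11]: (1.98+1.02)/2 × 2 = 3.0
  Sum = 89.6125 mg/L·h
oral suspension tail: 1.02/0.335 = 3.045; AUC_ev,0→∞ = 89.6125 + 3.045 = 92.6575 mg/L·h
F = (AUC_ev/D_ev)/(AUC_iv/D_iv) = (92.6575/100)/(185.15/100) = 0.926575/1.8515 = 0.5004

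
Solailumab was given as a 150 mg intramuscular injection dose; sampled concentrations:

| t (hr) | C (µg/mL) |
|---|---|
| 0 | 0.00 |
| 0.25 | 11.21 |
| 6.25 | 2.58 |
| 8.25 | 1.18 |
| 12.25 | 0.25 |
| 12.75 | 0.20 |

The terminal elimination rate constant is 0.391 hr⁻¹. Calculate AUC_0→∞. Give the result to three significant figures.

AUC = 50.0 µg/mL·hr

Trapezoidal AUC_0→12.75:
  [0→0.25]: (0.00+11.21)/2 × 0.25 = 1.40125
  [0.25→6.25]: (11.21+2.58)/2 × 6 = 41.37
  [6.25→8.25]: (2.58+1.18)/2 × 2 = 3.76
  [8.25→12.25]: (1.18+0.25)/2 × 4 = 2.86
  [12.25→12.75]: (0.25+0.20)/2 × 0.5 = 0.1125
  Sum = 49.50375 µg/mL·hr
Extrapolated tail: C_last / k_e = 0.20 / 0.391 = 0.512
AUC_0→∞ = 49.50375 + 0.512 = 50.01575 µg/mL·hr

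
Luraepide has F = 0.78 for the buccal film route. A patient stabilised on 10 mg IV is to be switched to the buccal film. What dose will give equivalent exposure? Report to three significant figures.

D_buccal = 12.8 mg

For equal systemic exposure: F × D_ev = D_iv
D_ev = D_iv / F = 10 / 0.78 = 12.8205 mg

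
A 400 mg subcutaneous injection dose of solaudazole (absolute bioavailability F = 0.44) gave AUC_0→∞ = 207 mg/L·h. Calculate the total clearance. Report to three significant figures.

CL = 0.850 L/h

CL = F × Dose / AUC_0→∞
   = 0.44 × 400 / 207 = 0.850242 L/h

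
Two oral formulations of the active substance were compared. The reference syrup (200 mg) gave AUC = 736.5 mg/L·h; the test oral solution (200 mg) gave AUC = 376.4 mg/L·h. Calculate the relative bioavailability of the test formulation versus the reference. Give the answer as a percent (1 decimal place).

F_rel = (AUC_test/D_test) / (AUC_ref/D_ref)
      = (376.4/200) / (736.5/200)
      = 1.882 / 3.6825 = 0.5111 = 51.11%

F_rel = 51.1%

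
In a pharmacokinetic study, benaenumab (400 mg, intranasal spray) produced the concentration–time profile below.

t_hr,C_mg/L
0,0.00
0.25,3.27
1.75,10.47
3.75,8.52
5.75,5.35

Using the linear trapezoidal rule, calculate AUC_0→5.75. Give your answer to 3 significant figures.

AUC = 43.6 mg/L·hr

Trapezoidal AUC_0→5.75:
  [0→0.25]: (0.00+3.27)/2 × 0.25 = 0.40875
  [0.25→1.75]: (3.27+10.47)/2 × 1.5 = 10.305
  [1.75→3.75]: (10.47+8.52)/2 × 2 = 18.99
  [3.75→5.75]: (8.52+5.35)/2 × 2 = 13.87
  Sum = 43.57375 mg/L·hr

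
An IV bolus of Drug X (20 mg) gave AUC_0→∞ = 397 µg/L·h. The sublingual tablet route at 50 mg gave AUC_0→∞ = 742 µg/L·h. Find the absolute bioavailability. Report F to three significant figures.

F = 0.748

F = (AUC_ev / D_ev) / (AUC_iv / D_iv)
  = (742/50) / (397/20)
  = 14.84 / 19.85 = 0.7476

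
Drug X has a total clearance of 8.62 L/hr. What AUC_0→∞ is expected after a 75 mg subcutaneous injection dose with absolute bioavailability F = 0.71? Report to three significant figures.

AUC_0→∞ = F × Dose / CL
        = 0.71 × 75 / 8.62 = 6.17749 mg/L·hr

AUC = 6.18 mg/L·hr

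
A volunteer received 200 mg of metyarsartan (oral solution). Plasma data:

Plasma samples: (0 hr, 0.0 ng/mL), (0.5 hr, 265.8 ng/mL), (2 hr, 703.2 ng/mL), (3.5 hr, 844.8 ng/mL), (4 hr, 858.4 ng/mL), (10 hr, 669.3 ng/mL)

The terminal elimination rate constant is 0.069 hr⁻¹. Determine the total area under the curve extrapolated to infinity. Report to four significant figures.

Trapezoidal AUC_0→10:
  [0→0.5]: (0.0+265.8)/2 × 0.5 = 66.45
  [0.5→2]: (265.8+703.2)/2 × 1.5 = 726.75
  [2→3.5]: (703.2+844.8)/2 × 1.5 = 1161.0
  [3.5→4]: (844.8+858.4)/2 × 0.5 = 425.8
  [4→10]: (858.4+669.3)/2 × 6 = 4583.1
  Sum = 6963.1 ng/mL·hr
Extrapolated tail: C_last / k_e = 669.3 / 0.069 = 9700.000
AUC_0→∞ = 6963.1 + 9700.000 = 16663.1 ng/mL·hr

AUC = 16660 ng/mL·hr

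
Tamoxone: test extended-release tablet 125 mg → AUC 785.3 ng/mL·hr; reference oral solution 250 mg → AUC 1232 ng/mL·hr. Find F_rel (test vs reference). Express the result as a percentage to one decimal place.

F_rel = 127.5%

F_rel = (AUC_test/D_test) / (AUC_ref/D_ref)
      = (785.3/125) / (1232/250)
      = 6.2824 / 4.928 = 1.2748 = 127.48%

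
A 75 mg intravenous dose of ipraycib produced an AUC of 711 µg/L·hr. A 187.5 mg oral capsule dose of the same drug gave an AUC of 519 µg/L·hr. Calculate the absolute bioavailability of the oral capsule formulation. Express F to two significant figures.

F = (AUC_ev / D_ev) / (AUC_iv / D_iv)
  = (519/187.5) / (711/75)
  = 2.768 / 9.48 = 0.2920

F = 0.29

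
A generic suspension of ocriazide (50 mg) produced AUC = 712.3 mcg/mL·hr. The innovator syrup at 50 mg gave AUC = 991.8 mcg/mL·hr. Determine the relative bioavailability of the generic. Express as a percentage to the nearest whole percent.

F_rel = 72%

F_rel = (AUC_test/D_test) / (AUC_ref/D_ref)
      = (712.3/50) / (991.8/50)
      = 14.246 / 19.836 = 0.7182 = 71.82%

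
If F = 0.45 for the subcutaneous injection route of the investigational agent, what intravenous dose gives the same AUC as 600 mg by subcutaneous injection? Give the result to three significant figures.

D_iv = 270 mg

Systemic exposure from an extravascular dose = F × D_ev, so the equivalent IV dose is F × D_ev.
D_iv = F × D_ev = 0.45 × 600 = 270 mg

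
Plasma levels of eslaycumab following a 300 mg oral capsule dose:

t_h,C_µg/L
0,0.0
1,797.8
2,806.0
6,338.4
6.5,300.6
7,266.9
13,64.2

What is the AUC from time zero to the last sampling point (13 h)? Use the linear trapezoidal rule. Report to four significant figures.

Trapezoidal AUC_0→13:
  [0→1]: (0.0+797.8)/2 × 1 = 398.9
  [1→2]: (797.8+806.0)/2 × 1 = 801.9
  [2→6]: (806.0+338.4)/2 × 4 = 2288.8
  [6→6.5]: (338.4+300.6)/2 × 0.5 = 159.75
  [6.5→7]: (300.6+266.9)/2 × 0.5 = 141.875
  [7→13]: (266.9+64.2)/2 × 6 = 993.3
  Sum = 4784.525 µg/L·h

AUC = 4785 µg/L·h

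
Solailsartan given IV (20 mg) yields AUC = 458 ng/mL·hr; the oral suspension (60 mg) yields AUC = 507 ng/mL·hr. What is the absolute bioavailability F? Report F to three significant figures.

F = 0.369

F = (AUC_ev / D_ev) / (AUC_iv / D_iv)
  = (507/60) / (458/20)
  = 8.45 / 22.9 = 0.3690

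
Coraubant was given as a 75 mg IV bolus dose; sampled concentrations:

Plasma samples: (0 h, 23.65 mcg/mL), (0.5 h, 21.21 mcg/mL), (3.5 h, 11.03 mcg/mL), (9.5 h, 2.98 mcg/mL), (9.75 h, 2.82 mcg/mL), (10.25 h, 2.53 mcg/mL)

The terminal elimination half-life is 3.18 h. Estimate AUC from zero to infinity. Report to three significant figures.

AUC = 115 mcg/mL·h

Trapezoidal AUC_0→10.25:
  [0→0.5]: (23.65+21.21)/2 × 0.5 = 11.215
  [0.5→3.5]: (21.21+11.03)/2 × 3 = 48.36
  [3.5→9.5]: (11.03+2.98)/2 × 6 = 42.03
  [9.5→9.75]: (2.98+2.82)/2 × 0.25 = 0.725
  [9.75→10.25]: (2.82+2.53)/2 × 0.5 = 1.3375
  Sum = 103.6675 mcg/mL·h
k_e = ln2 / t½ = 0.693147 / 3.18 = 0.2180 h^-1
Extrapolated tail: C_last / k_e = 2.53 / 0.218 = 11.606
AUC_0→∞ = 103.6675 + 11.606 = 115.2735 mcg/mL·h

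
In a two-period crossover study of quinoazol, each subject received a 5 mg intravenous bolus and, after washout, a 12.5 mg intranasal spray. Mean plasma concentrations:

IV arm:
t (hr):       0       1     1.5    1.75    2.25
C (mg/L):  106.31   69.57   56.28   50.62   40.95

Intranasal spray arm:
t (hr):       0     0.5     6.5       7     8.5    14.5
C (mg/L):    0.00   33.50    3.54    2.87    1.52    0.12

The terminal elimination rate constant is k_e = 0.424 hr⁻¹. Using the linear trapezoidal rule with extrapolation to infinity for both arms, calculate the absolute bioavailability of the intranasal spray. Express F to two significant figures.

F = 0.21

Trapezoidal AUC_0→2.25 (IV):
  [0→1]: (106.31+69.57)/2 × 1 = 87.94
  [1→1.5]: (69.57+56.28)/2 × 0.5 = 31.4625
  [1.5→1.75]: (56.28+50.62)/2 × 0.25 = 13.3625
  [1.75→2.25]: (50.62+40.95)/2 × 0.5 = 22.8925
  Sum = 155.6575 mg/L·hr
IV tail: 40.95/0.424 = 96.580; AUC_iv,0→∞ = 155.6575 + 96.580 = 252.2375 mg/L·hr
Trapezoidal AUC_0→14.5 (intranasal spray):
  [0→0.5]: (0.00+33.50)/2 × 0.5 = 8.375
  [0.5→6.5]: (33.50+3.54)/2 × 6 = 111.12
  [6.5→7]: (3.54+2.87)/2 × 0.5 = 1.6025
  [7→8.5]: (2.87+1.52)/2 × 1.5 = 3.2925
  [8.5→14.5]: (1.52+0.12)/2 × 6 = 4.92
  Sum = 129.31 mg/L·hr
intranasal spray tail: 0.12/0.424 = 0.283; AUC_ev,0→∞ = 129.31 + 0.283 = 129.593 mg/L·hr
F = (AUC_ev/D_ev)/(AUC_iv/D_iv) = (129.593/12.5)/(252.2375/5) = 10.36744/50.4475 = 0.2055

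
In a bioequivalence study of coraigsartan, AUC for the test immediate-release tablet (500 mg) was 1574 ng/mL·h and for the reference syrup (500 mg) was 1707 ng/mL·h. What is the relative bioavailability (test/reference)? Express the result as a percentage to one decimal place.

F_rel = 92.2%

F_rel = (AUC_test/D_test) / (AUC_ref/D_ref)
      = (1574/500) / (1707/500)
      = 3.148 / 3.414 = 0.9221 = 92.21%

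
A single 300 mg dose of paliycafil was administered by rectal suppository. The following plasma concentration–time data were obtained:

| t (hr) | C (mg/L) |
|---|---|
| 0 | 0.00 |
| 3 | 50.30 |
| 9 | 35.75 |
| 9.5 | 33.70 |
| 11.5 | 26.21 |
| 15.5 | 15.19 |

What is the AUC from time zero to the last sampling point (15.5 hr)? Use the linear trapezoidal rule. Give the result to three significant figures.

AUC = 494 mg/L·hr

Trapezoidal AUC_0→15.5:
  [0→3]: (0.00+50.30)/2 × 3 = 75.45
  [3→9]: (50.30+35.75)/2 × 6 = 258.15
  [9→9.5]: (35.75+33.70)/2 × 0.5 = 17.3625
  [9.5→11.5]: (33.70+26.21)/2 × 2 = 59.91
  [11.5→15.5]: (26.21+15.19)/2 × 4 = 82.8
  Sum = 493.6725 mg/L·hr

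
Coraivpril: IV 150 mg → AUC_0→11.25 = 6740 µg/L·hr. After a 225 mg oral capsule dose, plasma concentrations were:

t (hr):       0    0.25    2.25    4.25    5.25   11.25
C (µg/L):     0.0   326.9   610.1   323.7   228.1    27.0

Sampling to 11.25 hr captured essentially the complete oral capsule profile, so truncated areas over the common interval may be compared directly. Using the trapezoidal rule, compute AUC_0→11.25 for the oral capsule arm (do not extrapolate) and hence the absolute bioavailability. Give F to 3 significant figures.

Trapezoidal AUC_0→11.25 (oral capsule):
  [0→0.25]: (0.0+326.9)/2 × 0.25 = 40.8625
  [0.25→2.25]: (326.9+610.1)/2 × 2 = 937.0
  [2.25→4.25]: (610.1+323.7)/2 × 2 = 933.8
  [4.25→5.25]: (323.7+228.1)/2 × 1 = 275.9
  [5.25→11.25]: (228.1+27.0)/2 × 6 = 765.3
  Sum = 2952.8625 µg/L·hr
F = (AUC_ev/D_ev)/(AUC_iv/D_iv) = (2952.8625/225)/(6740/150) = 13.1238/44.9333 = 0.2921

F = 0.292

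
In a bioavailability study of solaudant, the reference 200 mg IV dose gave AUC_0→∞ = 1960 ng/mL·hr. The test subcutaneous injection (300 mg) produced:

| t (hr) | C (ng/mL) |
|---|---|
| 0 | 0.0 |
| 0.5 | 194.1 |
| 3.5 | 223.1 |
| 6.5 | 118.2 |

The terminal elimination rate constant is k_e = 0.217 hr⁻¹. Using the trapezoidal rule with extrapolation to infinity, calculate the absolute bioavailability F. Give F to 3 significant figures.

Trapezoidal AUC_0→6.5 (subcutaneous injection):
  [0→0.5]: (0.0+194.1)/2 × 0.5 = 48.525
  [0.5→3.5]: (194.1+223.1)/2 × 3 = 625.8
  [3.5→6.5]: (223.1+118.2)/2 × 3 = 511.95
  Sum = 1186.275 ng/mL·hr
Tail: C_last/k_e = 118.2/0.217 = 544.700
AUC_0→∞ (subcutaneous injection) = 1186.275 + 544.700 = 1730.975 ng/mL·hr
F = (AUC_ev/D_ev)/(AUC_iv/D_iv) = (1730.975/300)/(1960/200) = 5.76992/9.8 = 0.5888

F = 0.589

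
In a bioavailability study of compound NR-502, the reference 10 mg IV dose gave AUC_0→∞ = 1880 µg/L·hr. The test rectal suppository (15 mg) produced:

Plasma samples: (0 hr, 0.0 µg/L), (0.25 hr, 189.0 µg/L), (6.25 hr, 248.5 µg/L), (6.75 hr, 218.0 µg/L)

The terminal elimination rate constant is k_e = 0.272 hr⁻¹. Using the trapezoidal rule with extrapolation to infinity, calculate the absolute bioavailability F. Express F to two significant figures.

Trapezoidal AUC_0→6.75 (rectal suppository):
  [0→0.25]: (0.0+189.0)/2 × 0.25 = 23.625
  [0.25→6.25]: (189.0+248.5)/2 × 6 = 1312.5
  [6.25→6.75]: (248.5+218.0)/2 × 0.5 = 116.625
  Sum = 1452.75 µg/L·hr
Tail: C_last/k_e = 218.0/0.272 = 801.471
AUC_0→∞ (rectal suppository) = 1452.75 + 801.471 = 2254.221 µg/L·hr
F = (AUC_ev/D_ev)/(AUC_iv/D_iv) = (2254.221/15)/(1880/10) = 150.2814/188 = 0.7994

F = 0.80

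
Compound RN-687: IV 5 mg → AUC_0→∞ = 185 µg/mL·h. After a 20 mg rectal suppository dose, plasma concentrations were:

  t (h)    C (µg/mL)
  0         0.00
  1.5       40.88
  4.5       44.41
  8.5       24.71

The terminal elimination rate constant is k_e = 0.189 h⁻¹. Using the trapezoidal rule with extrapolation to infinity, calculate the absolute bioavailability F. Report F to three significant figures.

F = 0.578

Trapezoidal AUC_0→8.5 (rectal suppository):
  [0→1.5]: (0.00+40.88)/2 × 1.5 = 30.66
  [1.5→4.5]: (40.88+44.41)/2 × 3 = 127.935
  [4.5→8.5]: (44.41+24.71)/2 × 4 = 138.24
  Sum = 296.835 µg/mL·h
Tail: C_last/k_e = 24.71/0.189 = 130.741
AUC_0→∞ (rectal suppository) = 296.835 + 130.741 = 427.576 µg/mL·h
F = (AUC_ev/D_ev)/(AUC_iv/D_iv) = (427.576/20)/(185/5) = 21.3788/37 = 0.5778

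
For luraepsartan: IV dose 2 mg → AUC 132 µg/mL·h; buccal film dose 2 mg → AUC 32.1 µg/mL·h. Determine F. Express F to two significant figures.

F = 0.24

F = (AUC_ev / D_ev) / (AUC_iv / D_iv)
  = (32.1/2) / (132/2)
  = 16.05 / 66 = 0.2432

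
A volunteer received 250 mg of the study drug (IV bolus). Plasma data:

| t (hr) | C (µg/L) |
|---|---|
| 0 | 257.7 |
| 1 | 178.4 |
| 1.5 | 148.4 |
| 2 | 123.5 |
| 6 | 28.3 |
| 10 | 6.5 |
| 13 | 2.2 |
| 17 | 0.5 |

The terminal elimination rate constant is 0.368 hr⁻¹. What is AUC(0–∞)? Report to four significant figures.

AUC = 760.7 µg/L·hr

Trapezoidal AUC_0→17:
  [0→1]: (257.7+178.4)/2 × 1 = 218.05
  [1→1.5]: (178.4+148.4)/2 × 0.5 = 81.7
  [1.5→2]: (148.4+123.5)/2 × 0.5 = 67.975
  [2→6]: (123.5+28.3)/2 × 4 = 303.6
  [6→10]: (28.3+6.5)/2 × 4 = 69.6
  [10→13]: (6.5+2.2)/2 × 3 = 13.05
  [13→17]: (2.2+0.5)/2 × 4 = 5.4
  Sum = 759.375 µg/L·hr
Extrapolated tail: C_last / k_e = 0.5 / 0.368 = 1.359
AUC_0→∞ = 759.375 + 1.359 = 760.734 µg/L·hr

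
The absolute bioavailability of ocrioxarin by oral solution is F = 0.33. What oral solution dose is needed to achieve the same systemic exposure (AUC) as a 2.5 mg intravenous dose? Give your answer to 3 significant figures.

For equal systemic exposure: F × D_ev = D_iv
D_ev = D_iv / F = 2.5 / 0.33 = 7.57576 mg

D_oral = 7.58 mg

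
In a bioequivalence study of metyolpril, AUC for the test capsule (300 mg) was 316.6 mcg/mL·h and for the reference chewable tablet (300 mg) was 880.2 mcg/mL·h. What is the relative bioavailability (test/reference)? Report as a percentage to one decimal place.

F_rel = 36.0%

F_rel = (AUC_test/D_test) / (AUC_ref/D_ref)
      = (316.6/300) / (880.2/300)
      = 1.05533 / 2.934 = 0.3597 = 35.97%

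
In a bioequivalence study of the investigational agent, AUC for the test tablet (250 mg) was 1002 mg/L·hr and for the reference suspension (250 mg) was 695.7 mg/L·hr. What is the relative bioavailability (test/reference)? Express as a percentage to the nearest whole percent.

F_rel = 144%

F_rel = (AUC_test/D_test) / (AUC_ref/D_ref)
      = (1002/250) / (695.7/250)
      = 4.008 / 2.7828 = 1.4403 = 144.03%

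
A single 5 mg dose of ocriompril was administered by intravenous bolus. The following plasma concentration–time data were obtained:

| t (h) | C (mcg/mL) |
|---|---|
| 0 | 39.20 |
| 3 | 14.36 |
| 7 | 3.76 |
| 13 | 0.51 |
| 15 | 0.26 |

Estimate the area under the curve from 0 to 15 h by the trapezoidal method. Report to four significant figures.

Trapezoidal AUC_0→15:
  [0→3]: (39.20+14.36)/2 × 3 = 80.34
  [3→7]: (14.36+3.76)/2 × 4 = 36.24
  [7→13]: (3.76+0.51)/2 × 6 = 12.81
  [13→15]: (0.51+0.26)/2 × 2 = 0.77
  Sum = 130.16 mcg/mL·h

AUC = 130.2 mcg/mL·h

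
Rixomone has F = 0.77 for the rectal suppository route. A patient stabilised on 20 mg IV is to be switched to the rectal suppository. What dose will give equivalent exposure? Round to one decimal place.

For equal systemic exposure: F × D_ev = D_iv
D_ev = D_iv / F = 20 / 0.77 = 25.974 mg

D_rectal = 26.0 mg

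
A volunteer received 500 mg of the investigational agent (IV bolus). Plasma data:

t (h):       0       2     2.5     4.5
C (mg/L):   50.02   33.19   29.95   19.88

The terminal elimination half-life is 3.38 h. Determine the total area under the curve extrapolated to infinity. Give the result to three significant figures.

AUC = 246 mg/L·h

Trapezoidal AUC_0→4.5:
  [0→2]: (50.02+33.19)/2 × 2 = 83.21
  [2→2.5]: (33.19+29.95)/2 × 0.5 = 15.785
  [2.5→4.5]: (29.95+19.88)/2 × 2 = 49.83
  Sum = 148.825 mg/L·h
k_e = ln2 / t½ = 0.693147 / 3.38 = 0.2051 h^-1
Extrapolated tail: C_last / k_e = 19.88 / 0.2051 = 96.928
AUC_0→∞ = 148.825 + 96.928 = 245.753 mg/L·h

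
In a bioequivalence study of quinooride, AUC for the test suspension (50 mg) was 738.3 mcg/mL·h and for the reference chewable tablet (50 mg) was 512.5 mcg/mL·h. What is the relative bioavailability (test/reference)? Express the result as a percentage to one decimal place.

F_rel = (AUC_test/D_test) / (AUC_ref/D_ref)
      = (738.3/50) / (512.5/50)
      = 14.766 / 10.25 = 1.4406 = 144.06%

F_rel = 144.1%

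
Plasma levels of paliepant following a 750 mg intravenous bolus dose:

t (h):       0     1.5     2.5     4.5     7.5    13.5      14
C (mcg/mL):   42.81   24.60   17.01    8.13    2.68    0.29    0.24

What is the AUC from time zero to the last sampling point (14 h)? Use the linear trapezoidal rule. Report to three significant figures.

AUC = 122 mcg/mL·h

Trapezoidal AUC_0→14:
  [0→1.5]: (42.81+24.60)/2 × 1.5 = 50.5575
  [1.5→2.5]: (24.60+17.01)/2 × 1 = 20.805
  [2.5→4.5]: (17.01+8.13)/2 × 2 = 25.14
  [4.5→7.5]: (8.13+2.68)/2 × 3 = 16.215
  [7.5→13.5]: (2.68+0.29)/2 × 6 = 8.91
  [13.5→14]: (0.29+0.24)/2 × 0.5 = 0.1325
  Sum = 121.76 mcg/mL·h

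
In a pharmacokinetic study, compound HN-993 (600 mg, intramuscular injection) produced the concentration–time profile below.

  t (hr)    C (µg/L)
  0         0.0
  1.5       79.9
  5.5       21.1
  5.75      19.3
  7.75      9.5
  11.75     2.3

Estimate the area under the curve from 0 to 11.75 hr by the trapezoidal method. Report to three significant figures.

AUC = 319 µg/L·hr

Trapezoidal AUC_0→11.75:
  [0→1.5]: (0.0+79.9)/2 × 1.5 = 59.925
  [1.5→5.5]: (79.9+21.1)/2 × 4 = 202.0
  [5.5→5.75]: (21.1+19.3)/2 × 0.25 = 5.05
  [5.75→7.75]: (19.3+9.5)/2 × 2 = 28.8
  [7.75→11.75]: (9.5+2.3)/2 × 4 = 23.6
  Sum = 319.375 µg/L·hr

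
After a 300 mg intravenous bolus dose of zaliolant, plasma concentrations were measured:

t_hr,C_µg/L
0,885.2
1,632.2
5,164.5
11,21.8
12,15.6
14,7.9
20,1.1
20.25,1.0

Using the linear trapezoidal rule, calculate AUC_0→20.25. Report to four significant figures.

Trapezoidal AUC_0→20.25:
  [0→1]: (885.2+632.2)/2 × 1 = 758.7
  [1→5]: (632.2+164.5)/2 × 4 = 1593.4
  [5→11]: (164.5+21.8)/2 × 6 = 558.9
  [11→12]: (21.8+15.6)/2 × 1 = 18.7
  [12→14]: (15.6+7.9)/2 × 2 = 23.5
  [14→20]: (7.9+1.1)/2 × 6 = 27.0
  [20→20.25]: (1.1+1.0)/2 × 0.25 = 0.2625
  Sum = 2980.4625 µg/L·hr

AUC = 2980 µg/L·hr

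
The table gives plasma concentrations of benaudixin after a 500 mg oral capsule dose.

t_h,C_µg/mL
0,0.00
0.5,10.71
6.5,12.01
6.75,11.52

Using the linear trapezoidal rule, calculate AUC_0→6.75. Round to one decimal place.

Trapezoidal AUC_0→6.75:
  [0→0.5]: (0.00+10.71)/2 × 0.5 = 2.6775
  [0.5→6.5]: (10.71+12.01)/2 × 6 = 68.16
  [6.5→6.75]: (12.01+11.52)/2 × 0.25 = 2.94125
  Sum = 73.77875 µg/mL·h

AUC = 73.8 µg/mL·h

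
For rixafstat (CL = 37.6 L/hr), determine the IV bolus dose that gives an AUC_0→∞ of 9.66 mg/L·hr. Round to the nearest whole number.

Dose_iv = CL × AUC_0→∞
     = 37.6 × 9.66 = 363.216 mg

Dose = 363 mg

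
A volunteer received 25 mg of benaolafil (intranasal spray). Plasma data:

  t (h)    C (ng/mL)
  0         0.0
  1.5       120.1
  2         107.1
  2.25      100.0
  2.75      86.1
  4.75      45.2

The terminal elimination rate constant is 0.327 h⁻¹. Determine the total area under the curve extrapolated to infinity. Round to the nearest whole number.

Trapezoidal AUC_0→4.75:
  [0→1.5]: (0.0+120.1)/2 × 1.5 = 90.075
  [1.5→2]: (120.1+107.1)/2 × 0.5 = 56.8
  [2→2.25]: (107.1+100.0)/2 × 0.25 = 25.8875
  [2.25→2.75]: (100.0+86.1)/2 × 0.5 = 46.525
  [2.75→4.75]: (86.1+45.2)/2 × 2 = 131.3
  Sum = 350.5875 ng/mL·h
Extrapolated tail: C_last / k_e = 45.2 / 0.327 = 138.226
AUC_0→∞ = 350.5875 + 138.226 = 488.8135 ng/mL·h

AUC = 489 ng/mL·h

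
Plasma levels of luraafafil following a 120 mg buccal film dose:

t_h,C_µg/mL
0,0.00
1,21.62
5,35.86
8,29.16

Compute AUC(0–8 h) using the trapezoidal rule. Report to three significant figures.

Trapezoidal AUC_0→8:
  [0→1]: (0.00+21.62)/2 × 1 = 10.81
  [1→5]: (21.62+35.86)/2 × 4 = 114.96
  [5→8]: (35.86+29.16)/2 × 3 = 97.53
  Sum = 223.3 µg/mL·h

AUC = 223 µg/mL·h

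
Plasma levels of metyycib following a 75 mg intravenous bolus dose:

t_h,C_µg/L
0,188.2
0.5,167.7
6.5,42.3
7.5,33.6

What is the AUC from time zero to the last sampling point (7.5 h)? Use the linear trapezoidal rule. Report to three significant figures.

Trapezoidal AUC_0→7.5:
  [0→0.5]: (188.2+167.7)/2 × 0.5 = 88.975
  [0.5→6.5]: (167.7+42.3)/2 × 6 = 630.0
  [6.5→7.5]: (42.3+33.6)/2 × 1 = 37.95
  Sum = 756.925 µg/L·h

AUC = 757 µg/L·h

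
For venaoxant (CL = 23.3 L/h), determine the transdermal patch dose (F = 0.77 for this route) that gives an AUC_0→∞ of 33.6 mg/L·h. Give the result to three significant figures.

Dose = CL × AUC_0→∞ / F
     = 23.3 × 33.6 / 0.77 = 1016.73 mg

Dose = 1020 mg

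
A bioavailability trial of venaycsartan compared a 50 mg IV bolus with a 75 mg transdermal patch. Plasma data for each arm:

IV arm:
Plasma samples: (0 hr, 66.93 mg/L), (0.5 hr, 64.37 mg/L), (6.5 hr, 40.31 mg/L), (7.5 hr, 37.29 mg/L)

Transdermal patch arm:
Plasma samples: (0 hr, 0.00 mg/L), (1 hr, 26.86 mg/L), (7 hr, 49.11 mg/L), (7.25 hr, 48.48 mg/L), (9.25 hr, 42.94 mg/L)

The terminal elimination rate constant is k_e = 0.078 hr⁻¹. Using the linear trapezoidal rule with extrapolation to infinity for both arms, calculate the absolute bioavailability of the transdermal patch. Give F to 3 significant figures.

Trapezoidal AUC_0→7.5 (IV):
  [0→0.5]: (66.93+64.37)/2 × 0.5 = 32.825
  [0.5→6.5]: (64.37+40.31)/2 × 6 = 314.04
  [6.5→7.5]: (40.31+37.29)/2 × 1 = 38.8
  Sum = 385.665 mg/L·hr
IV tail: 37.29/0.078 = 478.077; AUC_iv,0→∞ = 385.665 + 478.077 = 863.742 mg/L·hr
Trapezoidal AUC_0→9.25 (transdermal patch):
  [0→1]: (0.00+26.86)/2 × 1 = 13.43
  [1→7]: (26.86+49.11)/2 × 6 = 227.91
  [7→7.25]: (49.11+48.48)/2 × 0.25 = 12.19875
  [7.25→9.25]: (48.48+42.94)/2 × 2 = 91.42
  Sum = 344.95875 mg/L·hr
transdermal patch tail: 42.94/0.078 = 550.513; AUC_ev,0→∞ = 344.95875 + 550.513 = 895.47175 mg/L·hr
F = (AUC_ev/D_ev)/(AUC_iv/D_iv) = (895.47175/75)/(863.742/50) = 11.9396/17.27484 = 0.6912

F = 0.691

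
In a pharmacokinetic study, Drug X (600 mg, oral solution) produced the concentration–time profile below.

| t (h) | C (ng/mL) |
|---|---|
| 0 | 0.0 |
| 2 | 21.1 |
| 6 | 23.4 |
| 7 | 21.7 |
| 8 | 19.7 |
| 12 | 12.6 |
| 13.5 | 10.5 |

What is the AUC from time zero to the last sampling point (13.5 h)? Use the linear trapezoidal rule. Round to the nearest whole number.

Trapezoidal AUC_0→13.5:
  [0→2]: (0.0+21.1)/2 × 2 = 21.1
  [2→6]: (21.1+23.4)/2 × 4 = 89.0
  [6→7]: (23.4+21.7)/2 × 1 = 22.55
  [7→8]: (21.7+19.7)/2 × 1 = 20.7
  [8→12]: (19.7+12.6)/2 × 4 = 64.6
  [12→13.5]: (12.6+10.5)/2 × 1.5 = 17.325
  Sum = 235.275 ng/mL·h

AUC = 235 ng/mL·h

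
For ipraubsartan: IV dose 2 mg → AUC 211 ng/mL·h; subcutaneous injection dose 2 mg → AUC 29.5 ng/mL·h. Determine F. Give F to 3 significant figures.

F = (AUC_ev / D_ev) / (AUC_iv / D_iv)
  = (29.5/2) / (211/2)
  = 14.75 / 105.5 = 0.1398

F = 0.140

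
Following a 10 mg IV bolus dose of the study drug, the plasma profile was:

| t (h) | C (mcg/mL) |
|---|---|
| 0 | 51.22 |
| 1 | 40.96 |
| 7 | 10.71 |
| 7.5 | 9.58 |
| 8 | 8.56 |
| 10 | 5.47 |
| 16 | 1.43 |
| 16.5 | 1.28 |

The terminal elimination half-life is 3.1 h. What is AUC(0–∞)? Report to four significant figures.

AUC = 251.8 mcg/mL·h

Trapezoidal AUC_0→16.5:
  [0→1]: (51.22+40.96)/2 × 1 = 46.09
  [1→7]: (40.96+10.71)/2 × 6 = 155.01
  [7→7.5]: (10.71+9.58)/2 × 0.5 = 5.0725
  [7.5→8]: (9.58+8.56)/2 × 0.5 = 4.535
  [8→10]: (8.56+5.47)/2 × 2 = 14.03
  [10→16]: (5.47+1.43)/2 × 6 = 20.7
  [16→16.5]: (1.43+1.28)/2 × 0.5 = 0.6775
  Sum = 246.115 mcg/mL·h
k_e = ln2 / t½ = 0.693147 / 3.1 = 0.2236 h^-1
Extrapolated tail: C_last / k_e = 1.28 / 0.2236 = 5.725
AUC_0→∞ = 246.115 + 5.725 = 251.84 mcg/mL·h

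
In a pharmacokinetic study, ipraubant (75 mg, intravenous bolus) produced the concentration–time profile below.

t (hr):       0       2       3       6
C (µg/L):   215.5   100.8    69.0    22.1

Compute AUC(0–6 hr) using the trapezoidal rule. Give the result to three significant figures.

AUC = 538 µg/L·hr

Trapezoidal AUC_0→6:
  [0→2]: (215.5+100.8)/2 × 2 = 316.3
  [2→3]: (100.8+69.0)/2 × 1 = 84.9
  [3→6]: (69.0+22.1)/2 × 3 = 136.65
  Sum = 537.85 µg/L·hr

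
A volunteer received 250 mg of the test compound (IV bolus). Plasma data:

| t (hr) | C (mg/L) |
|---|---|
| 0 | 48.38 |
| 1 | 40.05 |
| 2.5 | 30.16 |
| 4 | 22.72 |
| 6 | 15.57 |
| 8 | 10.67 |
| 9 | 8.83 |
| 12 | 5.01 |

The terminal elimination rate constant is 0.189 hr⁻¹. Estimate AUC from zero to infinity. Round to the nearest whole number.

Trapezoidal AUC_0→12:
  [0→1]: (48.38+40.05)/2 × 1 = 44.215
  [1→2.5]: (40.05+30.16)/2 × 1.5 = 52.6575
  [2.5→4]: (30.16+22.72)/2 × 1.5 = 39.66
  [4→6]: (22.72+15.57)/2 × 2 = 38.29
  [6→8]: (15.57+10.67)/2 × 2 = 26.24
  [8→9]: (10.67+8.83)/2 × 1 = 9.75
  [9→12]: (8.83+5.01)/2 × 3 = 20.76
  Sum = 231.5725 mg/L·hr
Extrapolated tail: C_last / k_e = 5.01 / 0.189 = 26.508
AUC_0→∞ = 231.5725 + 26.508 = 258.0805 mg/L·hr

AUC = 258 mg/L·hr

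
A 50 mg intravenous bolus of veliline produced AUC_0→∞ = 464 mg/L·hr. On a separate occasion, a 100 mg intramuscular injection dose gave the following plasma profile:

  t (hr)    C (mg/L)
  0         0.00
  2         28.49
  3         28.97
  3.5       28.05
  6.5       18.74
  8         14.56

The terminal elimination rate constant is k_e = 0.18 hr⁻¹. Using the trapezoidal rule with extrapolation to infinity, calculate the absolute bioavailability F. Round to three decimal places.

Trapezoidal AUC_0→8 (intramuscular injection):
  [0→2]: (0.00+28.49)/2 × 2 = 28.49
  [2→3]: (28.49+28.97)/2 × 1 = 28.73
  [3→3.5]: (28.97+28.05)/2 × 0.5 = 14.255
  [3.5→6.5]: (28.05+18.74)/2 × 3 = 70.185
  [6.5→8]: (18.74+14.56)/2 × 1.5 = 24.975
  Sum = 166.635 mg/L·hr
Tail: C_last/k_e = 14.56/0.18 = 80.889
AUC_0→∞ (intramuscular injection) = 166.635 + 80.889 = 247.524 mg/L·hr
F = (AUC_ev/D_ev)/(AUC_iv/D_iv) = (247.524/100)/(464/50) = 2.47524/9.28 = 0.2667

F = 0.267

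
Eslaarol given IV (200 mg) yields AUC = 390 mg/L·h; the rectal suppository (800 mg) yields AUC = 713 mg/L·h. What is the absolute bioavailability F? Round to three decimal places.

F = 0.457

F = (AUC_ev / D_ev) / (AUC_iv / D_iv)
  = (713/800) / (390/200)
  = 0.89125 / 1.95 = 0.4571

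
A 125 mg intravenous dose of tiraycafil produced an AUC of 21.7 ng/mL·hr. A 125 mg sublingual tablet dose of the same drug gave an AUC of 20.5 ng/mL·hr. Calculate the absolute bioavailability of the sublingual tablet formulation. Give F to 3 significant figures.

F = (AUC_ev / D_ev) / (AUC_iv / D_iv)
  = (20.5/125) / (21.7/125)
  = 0.164 / 0.1736 = 0.9447

F = 0.945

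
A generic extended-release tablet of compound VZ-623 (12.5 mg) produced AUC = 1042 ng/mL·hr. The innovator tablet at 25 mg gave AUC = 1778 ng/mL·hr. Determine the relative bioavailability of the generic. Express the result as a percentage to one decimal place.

F_rel = (AUC_test/D_test) / (AUC_ref/D_ref)
      = (1042/12.5) / (1778/25)
      = 83.36 / 71.12 = 1.1721 = 117.21%

F_rel = 117.2%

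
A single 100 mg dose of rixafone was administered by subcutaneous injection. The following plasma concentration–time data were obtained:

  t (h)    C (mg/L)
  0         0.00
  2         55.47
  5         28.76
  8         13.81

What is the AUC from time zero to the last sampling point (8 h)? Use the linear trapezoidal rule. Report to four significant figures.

AUC = 245.7 mg/L·h

Trapezoidal AUC_0→8:
  [0→2]: (0.00+55.47)/2 × 2 = 55.47
  [2→5]: (55.47+28.76)/2 × 3 = 126.345
  [5→8]: (28.76+13.81)/2 × 3 = 63.855
  Sum = 245.67 mg/L·h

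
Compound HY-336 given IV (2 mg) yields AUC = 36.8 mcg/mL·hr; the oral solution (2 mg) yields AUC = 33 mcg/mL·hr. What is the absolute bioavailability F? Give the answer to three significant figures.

F = (AUC_ev / D_ev) / (AUC_iv / D_iv)
  = (33/2) / (36.8/2)
  = 16.5 / 18.4 = 0.8967

F = 0.897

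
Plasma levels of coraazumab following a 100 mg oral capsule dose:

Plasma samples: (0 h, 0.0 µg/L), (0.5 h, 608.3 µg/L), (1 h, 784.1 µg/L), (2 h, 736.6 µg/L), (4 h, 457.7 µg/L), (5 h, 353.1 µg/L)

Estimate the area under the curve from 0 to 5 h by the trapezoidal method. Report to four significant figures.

Trapezoidal AUC_0→5:
  [0→0.5]: (0.0+608.3)/2 × 0.5 = 152.075
  [0.5→1]: (608.3+784.1)/2 × 0.5 = 348.1
  [1→2]: (784.1+736.6)/2 × 1 = 760.35
  [2→4]: (736.6+457.7)/2 × 2 = 1194.3
  [4→5]: (457.7+353.1)/2 × 1 = 405.4
  Sum = 2860.225 µg/L·h

AUC = 2860 µg/L·h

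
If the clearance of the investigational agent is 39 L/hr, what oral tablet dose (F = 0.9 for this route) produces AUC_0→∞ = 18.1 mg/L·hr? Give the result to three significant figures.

Dose = CL × AUC_0→∞ / F
     = 39 × 18.1 / 0.9 = 784.333 mg

Dose = 784 mg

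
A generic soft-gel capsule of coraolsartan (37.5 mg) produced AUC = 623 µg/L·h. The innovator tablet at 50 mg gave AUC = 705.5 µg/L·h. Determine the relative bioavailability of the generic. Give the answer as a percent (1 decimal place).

F_rel = 117.7%

F_rel = (AUC_test/D_test) / (AUC_ref/D_ref)
      = (623/37.5) / (705.5/50)
      = 16.6133 / 14.11 = 1.1774 = 117.74%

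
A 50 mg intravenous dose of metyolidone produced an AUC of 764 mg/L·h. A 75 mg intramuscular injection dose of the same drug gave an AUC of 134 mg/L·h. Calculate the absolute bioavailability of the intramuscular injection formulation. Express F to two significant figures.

F = 0.12

F = (AUC_ev / D_ev) / (AUC_iv / D_iv)
  = (134/75) / (764/50)
  = 1.78667 / 15.28 = 0.1169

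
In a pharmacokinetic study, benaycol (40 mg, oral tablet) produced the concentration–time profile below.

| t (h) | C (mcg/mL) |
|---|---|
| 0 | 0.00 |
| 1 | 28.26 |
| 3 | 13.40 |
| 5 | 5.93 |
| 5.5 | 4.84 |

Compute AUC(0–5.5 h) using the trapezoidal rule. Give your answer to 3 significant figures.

AUC = 77.8 mcg/mL·h

Trapezoidal AUC_0→5.5:
  [0→1]: (0.00+28.26)/2 × 1 = 14.13
  [1→3]: (28.26+13.40)/2 × 2 = 41.66
  [3→5]: (13.40+5.93)/2 × 2 = 19.33
  [5→5.5]: (5.93+4.84)/2 × 0.5 = 2.6925
  Sum = 77.8125 mcg/mL·h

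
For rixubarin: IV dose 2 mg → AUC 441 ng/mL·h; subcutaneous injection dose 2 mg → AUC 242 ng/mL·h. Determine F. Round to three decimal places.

F = (AUC_ev / D_ev) / (AUC_iv / D_iv)
  = (242/2) / (441/2)
  = 121 / 220.5 = 0.5488

F = 0.549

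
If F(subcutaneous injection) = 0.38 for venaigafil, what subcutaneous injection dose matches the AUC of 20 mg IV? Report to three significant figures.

D_subcutaneous = 52.6 mg

For equal systemic exposure: F × D_ev = D_iv
D_ev = D_iv / F = 20 / 0.38 = 52.6316 mg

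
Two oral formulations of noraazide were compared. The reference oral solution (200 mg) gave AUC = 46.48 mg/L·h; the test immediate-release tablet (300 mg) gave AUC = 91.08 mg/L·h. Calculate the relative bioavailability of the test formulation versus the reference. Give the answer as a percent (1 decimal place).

F_rel = (AUC_test/D_test) / (AUC_ref/D_ref)
      = (91.08/300) / (46.48/200)
      = 0.3036 / 0.2324 = 1.3064 = 130.64%

F_rel = 130.6%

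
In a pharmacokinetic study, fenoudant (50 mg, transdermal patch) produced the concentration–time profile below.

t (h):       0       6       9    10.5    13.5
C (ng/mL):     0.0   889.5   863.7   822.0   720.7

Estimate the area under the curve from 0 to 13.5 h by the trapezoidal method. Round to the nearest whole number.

AUC = 8877 ng/mL·h

Trapezoidal AUC_0→13.5:
  [0→6]: (0.0+889.5)/2 × 6 = 2668.5
  [6→9]: (889.5+863.7)/2 × 3 = 2629.8
  [9→10.5]: (863.7+822.0)/2 × 1.5 = 1264.275
  [10.5→13.5]: (822.0+720.7)/2 × 3 = 2314.05
  Sum = 8876.625 ng/mL·h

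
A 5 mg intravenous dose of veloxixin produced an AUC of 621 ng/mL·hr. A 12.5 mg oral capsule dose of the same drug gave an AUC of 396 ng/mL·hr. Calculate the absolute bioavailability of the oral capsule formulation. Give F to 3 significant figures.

F = (AUC_ev / D_ev) / (AUC_iv / D_iv)
  = (396/12.5) / (621/5)
  = 31.68 / 124.2 = 0.2551

F = 0.255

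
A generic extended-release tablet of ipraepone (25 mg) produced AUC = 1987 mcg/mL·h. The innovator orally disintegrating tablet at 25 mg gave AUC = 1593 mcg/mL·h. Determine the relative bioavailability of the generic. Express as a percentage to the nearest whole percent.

F_rel = (AUC_test/D_test) / (AUC_ref/D_ref)
      = (1987/25) / (1593/25)
      = 79.48 / 63.72 = 1.2473 = 124.73%

F_rel = 125%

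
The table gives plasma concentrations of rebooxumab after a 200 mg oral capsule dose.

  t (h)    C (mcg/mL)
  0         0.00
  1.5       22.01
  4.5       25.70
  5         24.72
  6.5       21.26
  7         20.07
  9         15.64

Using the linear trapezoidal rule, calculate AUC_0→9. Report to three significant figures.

Trapezoidal AUC_0→9:
  [0→1.5]: (0.00+22.01)/2 × 1.5 = 16.5075
  [1.5→4.5]: (22.01+25.70)/2 × 3 = 71.565
  [4.5→5]: (25.70+24.72)/2 × 0.5 = 12.605
  [5→6.5]: (24.72+21.26)/2 × 1.5 = 34.485
  [6.5→7]: (21.26+20.07)/2 × 0.5 = 10.3325
  [7→9]: (20.07+15.64)/2 × 2 = 35.71
  Sum = 181.205 mcg/mL·h

AUC = 181 mcg/mL·h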